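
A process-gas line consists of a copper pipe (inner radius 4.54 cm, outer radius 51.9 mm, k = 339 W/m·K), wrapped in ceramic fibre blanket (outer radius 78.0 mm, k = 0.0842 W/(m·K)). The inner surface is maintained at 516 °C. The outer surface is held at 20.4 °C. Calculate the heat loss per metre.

Resistance network (inner→outer):
  R'_copper = ln(0.0519/0.0454)/(2πk) = 0.1338/(2π·339) = 6.282×10^-5 m·K/W
  R'_ceramic fibre blanket = ln(0.0780/0.0519)/(2πk) = 0.4074/(2π·0.0842) = 0.7700 m·K/W
ΣR = 6.282×10^-5 + 0.7700 = 0.7701 m·K/W
Q' = ΔT/ΣR = (516 °C − 20.4 °C)/0.7701 = 644 W/m

Q' = 644 W/m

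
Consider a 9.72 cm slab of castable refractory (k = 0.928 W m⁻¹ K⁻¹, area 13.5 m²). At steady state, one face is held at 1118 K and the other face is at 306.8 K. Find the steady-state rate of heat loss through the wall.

Q = 105 kW

Q = kA·ΔT/L = 0.928 × 13.5 × |1118 K − 306.8 K| / 0.0972 = 1.05×10^5 W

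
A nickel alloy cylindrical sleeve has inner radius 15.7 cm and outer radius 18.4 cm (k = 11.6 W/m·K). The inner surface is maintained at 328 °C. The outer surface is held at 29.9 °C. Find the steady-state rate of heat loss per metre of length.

Q' = 2πk·ΔT/ln(r₂/r₁) = 2π × 11.6 × 298.1 / ln(0.184/0.157) = 1.37×10^5 W/m

Q' = 1.37×10^5 W/m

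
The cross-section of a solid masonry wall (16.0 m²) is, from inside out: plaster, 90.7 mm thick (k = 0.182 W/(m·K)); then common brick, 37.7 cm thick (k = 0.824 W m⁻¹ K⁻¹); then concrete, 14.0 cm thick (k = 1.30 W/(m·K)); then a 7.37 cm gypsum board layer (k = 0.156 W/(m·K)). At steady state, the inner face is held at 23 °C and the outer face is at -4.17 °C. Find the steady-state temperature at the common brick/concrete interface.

T = 6.09 °C

Series thermal resistances, inner to outer:
  R_plaster = L/(kA) = 0.0907/(0.182·16.0) = 0.03115 K/W
  R_common brick = L/(kA) = 0.377/(0.824·16.0) = 0.02860 K/W
  R_concrete = L/(kA) = 0.140/(1.30·16.0) = 0.006731 K/W
  R_gypsum board = L/(kA) = 0.0737/(0.156·16.0) = 0.02953 K/W
ΣR = 0.03115 + 0.02860 + 0.006731 + 0.02953 = 0.09601 K/W
Q = ΔT/ΣR = (23 °C − -4.17 °C)/0.09601 = 283.0 W
From the inner boundary to the common brick/concrete interface, ΣR_partial = 0.05975 K/W.
T_interface = T_in − Q·ΣR_partial = 23 °C − (283.0)(0.05975) = 6.09 °C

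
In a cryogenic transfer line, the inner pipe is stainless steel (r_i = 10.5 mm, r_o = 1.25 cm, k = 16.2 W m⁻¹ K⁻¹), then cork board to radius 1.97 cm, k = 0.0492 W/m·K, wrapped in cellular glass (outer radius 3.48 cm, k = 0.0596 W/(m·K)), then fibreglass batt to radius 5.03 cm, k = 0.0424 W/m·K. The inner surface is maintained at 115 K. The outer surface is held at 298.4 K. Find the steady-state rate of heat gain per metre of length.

Treat each layer as a resistance in series:
  R'_stainless steel = ln(0.0125/0.0105)/(2πk) = 0.1744/(2π·16.2) = 0.001713 m·K/W
  R'_cork board = ln(0.0197/0.0125)/(2πk) = 0.4549/(2π·0.0492) = 1.472 m·K/W
  R'_cellular glass = ln(0.0348/0.0197)/(2πk) = 0.5690/(2π·0.0596) = 1.519 m·K/W
  R'_fibreglass batt = ln(0.0503/0.0348)/(2πk) = 0.3684/(2π·0.0424) = 1.383 m·K/W
ΣR = 0.001713 + 1.472 + 1.519 + 1.383 = 4.376 m·K/W
Q' = ΔT/ΣR = (115 K − 298.4 K)/4.376 = -41.9 W/m
(Negative Q' ⇒ heat flows inward; heat gain = 41.9 W/m.)

Q' = 41.9 W/m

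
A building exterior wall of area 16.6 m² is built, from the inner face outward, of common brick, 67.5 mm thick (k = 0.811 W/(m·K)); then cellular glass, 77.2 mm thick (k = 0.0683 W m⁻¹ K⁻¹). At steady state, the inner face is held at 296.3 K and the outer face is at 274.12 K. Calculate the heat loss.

Series thermal resistances, inner to outer:
  R_common brick = L/(kA) = 0.0675/(0.811·16.6) = 0.005014 K/W
  R_cellular glass = L/(kA) = 0.0772/(0.0683·16.6) = 0.06809 K/W
ΣR = 0.005014 + 0.06809 = 0.07310 K/W
Q = ΔT/ΣR = (296.3 K − 274.12 K)/0.07310 = 303 W

Q = 303 W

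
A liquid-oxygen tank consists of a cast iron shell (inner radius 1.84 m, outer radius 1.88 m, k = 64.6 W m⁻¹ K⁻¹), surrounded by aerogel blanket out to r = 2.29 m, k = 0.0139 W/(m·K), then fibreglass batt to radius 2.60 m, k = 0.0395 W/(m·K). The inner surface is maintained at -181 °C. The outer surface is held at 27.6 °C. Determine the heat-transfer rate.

Q = 321 W

Treat each layer as a resistance in series:
  R_cast iron = (1/1.84 − 1/1.88)/(4πk) = 0.01156/(4π·64.6) = 1.424×10^-5 K/W
  R_aerogel blanket = (1/1.88 − 1/2.29)/(4πk) = 0.09523/(4π·0.0139) = 0.5452 K/W
  R_fibreglass batt = (1/2.29 − 1/2.60)/(4πk) = 0.05207/(4π·0.0395) = 0.1049 K/W
ΣR = 1.424×10^-5 + 0.5452 + 0.1049 = 0.6501 K/W
Q = ΔT/ΣR = (-181 °C − 27.6 °C)/0.6501 = -321 W
(Negative Q ⇒ heat flows inward; heat gain = 321 W.)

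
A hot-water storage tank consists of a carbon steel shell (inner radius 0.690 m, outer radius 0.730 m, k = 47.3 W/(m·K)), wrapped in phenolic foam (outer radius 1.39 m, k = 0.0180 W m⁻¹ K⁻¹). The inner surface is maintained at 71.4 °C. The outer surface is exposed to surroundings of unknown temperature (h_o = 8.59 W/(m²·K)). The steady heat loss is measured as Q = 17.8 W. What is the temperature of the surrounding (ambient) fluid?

Sum the resistances:
  R_carbon steel = (1/0.690 − 1/0.730)/(4πk) = 0.07941/(4π·47.3) = 1.336×10^-4 K/W
  R_phenolic foam = (1/0.730 − 1/1.39)/(4πk) = 0.6504/(4π·0.0180) = 2.876 K/W
  R_conv,out = 1/(4πr²h) = 1/(4π·1.39²·8.59) = 0.004795 K/W
ΣR = 2.880 K/W
ΔT = Q·ΣR = 17.8 × 2.880 = 51.26 K
Heat flows outward, so T_out = T_in − ΔT = 71.4 − 51.26 = 20.1 °C

T_out = 20.1 °C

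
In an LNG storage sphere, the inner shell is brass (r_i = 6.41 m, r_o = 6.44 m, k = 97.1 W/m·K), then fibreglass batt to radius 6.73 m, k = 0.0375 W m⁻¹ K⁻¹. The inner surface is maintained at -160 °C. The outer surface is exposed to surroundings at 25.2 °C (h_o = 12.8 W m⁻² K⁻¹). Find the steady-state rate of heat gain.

Q = 12900 W

Series thermal resistances, inner to outer:
  R_brass = (1/6.41 − 1/6.44)/(4πk) = 7.267×10^-4/(4π·97.1) = 5.956×10^-7 K/W
  R_fibreglass batt = (1/6.44 − 1/6.73)/(4πk) = 0.006691/(4π·0.0375) = 0.01420 K/W
  R_conv,out = 1/(4πr²h) = 1/(4π·6.73²·12.8) = 1.373×10^-4 K/W
ΣR = 5.956×10^-7 + 0.01420 + 1.373×10^-4 = 0.01434 K/W
Q = ΔT/ΣR = (-160 °C − 25.2 °C)/0.01434 = -12900 W
(Negative Q ⇒ heat flows inward; heat gain = 12900 W.)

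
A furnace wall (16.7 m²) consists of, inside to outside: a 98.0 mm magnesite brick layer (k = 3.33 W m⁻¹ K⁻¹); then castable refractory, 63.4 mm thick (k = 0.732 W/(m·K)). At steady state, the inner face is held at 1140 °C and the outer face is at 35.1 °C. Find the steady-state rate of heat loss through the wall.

Q = 159 kW

Series thermal resistances, inner to outer:
  R_magnesite brick = L/(kA) = 0.0980/(3.33·16.7) = 0.001762 K/W
  R_castable refractory = L/(kA) = 0.0634/(0.732·16.7) = 0.005186 K/W
ΣR = 0.001762 + 0.005186 = 0.006948 K/W
Q = ΔT/ΣR = (1140 °C − 35.1 °C)/0.006948 = 1.59×10^5 W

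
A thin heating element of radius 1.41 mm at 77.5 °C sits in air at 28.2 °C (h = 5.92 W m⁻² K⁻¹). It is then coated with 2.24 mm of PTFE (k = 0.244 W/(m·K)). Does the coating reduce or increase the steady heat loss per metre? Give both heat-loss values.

increases: 2.59 → 6.17 W/m

Critical radius for a cylinder: r_cr = k/h = 0.0412 m = 4.12 cm.
Outer radius after coating: r₂ = 0.00141 + 0.00224 = 0.00365 m.
Since r₁ < r_cr and r₂ ≤ r_cr, the coating moves toward the maximum at r_cr — heat loss rises.
Bare: R = 1/(2πr₁h) = 19.07 m·K/W; Q = 49.3/19.07 = 2.59 W/m.
Coated: R = R_cond + R_conv = 7.986 m·K/W; Q = 49.3/7.986 = 6.17 W/m.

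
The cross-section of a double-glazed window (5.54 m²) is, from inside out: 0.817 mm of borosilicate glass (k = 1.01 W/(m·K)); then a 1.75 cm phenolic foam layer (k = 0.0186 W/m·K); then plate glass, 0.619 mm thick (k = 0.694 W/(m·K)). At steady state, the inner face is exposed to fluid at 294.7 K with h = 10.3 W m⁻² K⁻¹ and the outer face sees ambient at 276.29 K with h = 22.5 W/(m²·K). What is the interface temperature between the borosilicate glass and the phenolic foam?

T = 293.0 K

Treat each layer as a resistance in series:
  R_conv,in = 1/(hA) = 1/(10.3·5.54) = 0.01752 K/W
  R_borosilicate glass = L/(kA) = 8.17×10^-4/(1.01·5.54) = 1.460×10^-4 K/W
  R_phenolic foam = L/(kA) = 0.0175/(0.0186·5.54) = 0.1698 K/W
  R_plate glass = L/(kA) = 6.19×10^-4/(0.694·5.54) = 1.610×10^-4 K/W
  R_conv,out = 1/(hA) = 1/(22.5·5.54) = 0.008022 K/W
ΣR = 0.01752 + 1.460×10^-4 + 0.1698 + 1.610×10^-4 + 0.008022 = 0.1956 K/W
Q = ΔT/ΣR = (294.7 K − 276.29 K)/0.1956 = 94.12 W
From the inner boundary to the borosilicate glass/phenolic foam interface, ΣR_partial = 0.01767 K/W.
T_interface = T_in − Q·ΣR_partial = 294.7 K − (94.12)(0.01767) = 293.0 K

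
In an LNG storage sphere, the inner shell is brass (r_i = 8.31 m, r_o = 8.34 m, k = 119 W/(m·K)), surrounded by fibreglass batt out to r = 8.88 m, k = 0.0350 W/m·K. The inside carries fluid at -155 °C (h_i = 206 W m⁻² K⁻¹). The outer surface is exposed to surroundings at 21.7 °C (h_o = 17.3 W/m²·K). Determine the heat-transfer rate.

Series thermal resistances, inner to outer:
  R_conv,in = 1/(4πr²h) = 1/(4π·8.31²·206) = 5.594×10^-6 K/W
  R_brass = (1/8.31 − 1/8.34)/(4πk) = 4.329×10^-4/(4π·119) = 2.895×10^-7 K/W
  R_fibreglass batt = (1/8.34 − 1/8.88)/(4πk) = 0.007291/(4π·0.0350) = 0.01658 K/W
  R_conv,out = 1/(4πr²h) = 1/(4π·8.88²·17.3) = 5.833×10^-5 K/W
ΣR = 5.594×10^-6 + 2.895×10^-7 + 0.01658 + 5.833×10^-5 = 0.01664 K/W
Q = ΔT/ΣR = (-155 °C − 21.7 °C)/0.01664 = -10600 W
(Negative Q ⇒ heat flows inward; heat gain = 10600 W.)

Q = 10.6 kW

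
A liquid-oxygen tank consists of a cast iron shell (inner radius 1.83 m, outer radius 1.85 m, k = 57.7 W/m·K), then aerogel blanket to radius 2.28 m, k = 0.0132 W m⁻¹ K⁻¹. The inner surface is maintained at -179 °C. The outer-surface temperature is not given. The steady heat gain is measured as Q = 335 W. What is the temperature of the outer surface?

T_out = 26.9 °C

Series resistances:
  R_cast iron = (1/1.83 − 1/1.85)/(4πk) = 0.005908/(4π·57.7) = 8.147×10^-6 K/W
  R_aerogel blanket = (1/1.85 − 1/2.28)/(4πk) = 0.1019/(4π·0.0132) = 0.6146 K/W
ΣR = 0.6146 K/W
ΔT = Q·ΣR = 335 × 0.6146 = 205.9 K
Heat flows inward, so T_out = T_in + ΔT = -179 + 205.9 = 26.9 °C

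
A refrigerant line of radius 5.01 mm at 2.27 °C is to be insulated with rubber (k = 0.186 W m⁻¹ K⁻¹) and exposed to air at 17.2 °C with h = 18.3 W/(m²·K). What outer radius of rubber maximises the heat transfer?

For a cylinder, r_cr = k_ins/h = 0.186/18.3 = 0.0102 m = 1.02 cm

r_cr = 1.02 cm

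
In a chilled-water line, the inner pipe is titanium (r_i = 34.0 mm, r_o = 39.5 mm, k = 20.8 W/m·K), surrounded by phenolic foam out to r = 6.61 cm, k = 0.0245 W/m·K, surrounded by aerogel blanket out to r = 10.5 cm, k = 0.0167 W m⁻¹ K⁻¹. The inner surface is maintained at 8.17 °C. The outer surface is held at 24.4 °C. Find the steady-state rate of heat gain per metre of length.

Q' = 2.09 W/m

Series thermal resistances, inner to outer:
  R'_titanium = ln(0.0395/0.0340)/(2πk) = 0.1499/(2π·20.8) = 0.001147 m·K/W
  R'_phenolic foam = ln(0.0661/0.0395)/(2πk) = 0.5149/(2π·0.0245) = 3.345 m·K/W
  R'_aerogel blanket = ln(0.105/0.0661)/(2πk) = 0.4628/(2π·0.0167) = 4.411 m·K/W
ΣR = 0.001147 + 3.345 + 4.411 = 7.757 m·K/W
Q' = ΔT/ΣR = (8.17 °C − 24.4 °C)/7.757 = -2.09 W/m
(Negative Q' ⇒ heat flows inward; heat gain = 2.09 W/m.)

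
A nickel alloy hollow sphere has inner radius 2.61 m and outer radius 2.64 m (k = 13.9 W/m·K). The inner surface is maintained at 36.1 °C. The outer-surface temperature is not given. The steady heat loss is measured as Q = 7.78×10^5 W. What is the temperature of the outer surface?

Sum the resistances:
  R_nickel alloy = (1/2.61 − 1/2.64)/(4πk) = 0.004354/(4π·13.9) = 2.493×10^-5 K/W
ΣR = 2.493×10^-5 K/W
ΔT = Q·ΣR = 7.78×10^5 × 2.493×10^-5 = 19.40 K
Heat flows outward, so T_out = T_in − ΔT = 36.1 − 19.40 = 16.7 °C

T_out = 16.7 °C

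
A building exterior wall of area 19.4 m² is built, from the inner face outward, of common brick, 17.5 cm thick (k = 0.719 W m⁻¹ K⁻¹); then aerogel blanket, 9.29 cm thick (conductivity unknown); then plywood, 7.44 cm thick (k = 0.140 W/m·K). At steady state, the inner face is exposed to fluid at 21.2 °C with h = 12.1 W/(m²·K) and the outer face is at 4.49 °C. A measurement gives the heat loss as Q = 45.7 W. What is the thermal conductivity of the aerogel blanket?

ΣR = ΔT/Q = |21.2 − 4.49|/45.7 = 0.3656 K/W
Known resistances:
  R_conv,in = 1/(hA) = 1/(12.1·19.4) = 0.004260 K/W
  R_common brick = L/(kA) = 0.175/(0.719·19.4) = 0.01255 K/W
  R_plywood = L/(kA) = 0.0744/(0.140·19.4) = 0.02739 K/W
R_aerogel blanket = ΣR − ΣR_known = 0.3656 − 0.04420 = 0.3214 K/W
L/(kA) = 0.3214 ⇒ k = 0.0929/(0.3214·19.4) = 0.0149 W/m·K

k = 0.0149 W/m·K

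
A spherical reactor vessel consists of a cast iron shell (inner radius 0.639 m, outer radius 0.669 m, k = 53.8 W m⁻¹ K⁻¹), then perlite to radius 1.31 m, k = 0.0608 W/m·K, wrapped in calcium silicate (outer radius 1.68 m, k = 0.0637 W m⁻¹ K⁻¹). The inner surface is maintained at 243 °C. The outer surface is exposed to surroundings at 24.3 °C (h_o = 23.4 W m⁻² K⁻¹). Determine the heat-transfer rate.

Resistance network (inner→outer):
  R_cast iron = (1/0.639 − 1/0.669)/(4πk) = 0.07018/(4π·53.8) = 1.038×10^-4 K/W
  R_perlite = (1/0.669 − 1/1.31)/(4πk) = 0.7314/(4π·0.0608) = 0.9573 K/W
  R_calcium silicate = (1/1.31 − 1/1.68)/(4πk) = 0.1681/(4π·0.0637) = 0.2100 K/W
  R_conv,out = 1/(4πr²h) = 1/(4π·1.68²·23.4) = 0.001205 K/W
ΣR = 1.038×10^-4 + 0.9573 + 0.2100 + 0.001205 = 1.169 K/W
Q = ΔT/ΣR = (243 °C − 24.3 °C)/1.169 = 187 W

Q = 187 W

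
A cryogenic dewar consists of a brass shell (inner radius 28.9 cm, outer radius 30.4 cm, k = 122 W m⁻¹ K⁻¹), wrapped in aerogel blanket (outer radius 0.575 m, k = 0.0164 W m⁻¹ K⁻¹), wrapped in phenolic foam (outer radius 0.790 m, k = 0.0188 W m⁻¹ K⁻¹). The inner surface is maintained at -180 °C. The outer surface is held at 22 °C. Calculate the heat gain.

Q = 21.2 W

Resistance network (inner→outer):
  R_brass = (1/0.289 − 1/0.304)/(4πk) = 0.1707/(4π·122) = 1.114×10^-4 K/W
  R_aerogel blanket = (1/0.304 − 1/0.575)/(4πk) = 1.550/(4π·0.0164) = 7.523 K/W
  R_phenolic foam = (1/0.575 − 1/0.790)/(4πk) = 0.4733/(4π·0.0188) = 2.003 K/W
ΣR = 1.114×10^-4 + 7.523 + 2.003 = 9.526 K/W
Q = ΔT/ΣR = (-180 °C − 22 °C)/9.526 = -21.2 W
(Negative Q ⇒ heat flows inward; heat gain = 21.2 W.)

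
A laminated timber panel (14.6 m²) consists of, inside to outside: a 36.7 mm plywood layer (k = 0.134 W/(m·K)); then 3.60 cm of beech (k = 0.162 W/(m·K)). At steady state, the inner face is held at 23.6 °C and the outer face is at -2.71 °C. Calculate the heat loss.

Q = 774 W

Series thermal resistances, inner to outer:
  R_plywood = L/(kA) = 0.0367/(0.134·14.6) = 0.01876 K/W
  R_beech = L/(kA) = 0.0360/(0.162·14.6) = 0.01522 K/W
ΣR = 0.01876 + 0.01522 = 0.03398 K/W
Q = ΔT/ΣR = (23.6 °C − -2.71 °C)/0.03398 = 774 W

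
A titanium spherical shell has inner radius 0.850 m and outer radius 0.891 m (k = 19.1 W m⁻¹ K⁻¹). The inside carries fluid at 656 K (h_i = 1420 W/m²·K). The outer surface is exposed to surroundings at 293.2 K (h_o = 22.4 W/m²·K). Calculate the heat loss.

Q = 75.9 kW

Series thermal resistances, inner to outer:
  R_conv,in = 1/(4πr²h) = 1/(4π·0.850²·1420) = 7.756×10^-5 K/W
  R_titanium = (1/0.850 − 1/0.891)/(4πk) = 0.05414/(4π·19.1) = 2.256×10^-4 K/W
  R_conv,out = 1/(4πr²h) = 1/(4π·0.891²·22.4) = 0.004475 K/W
ΣR = 7.756×10^-5 + 2.256×10^-4 + 0.004475 = 0.004778 K/W
Q = ΔT/ΣR = (656 K − 293.2 K)/0.004778 = 75900 W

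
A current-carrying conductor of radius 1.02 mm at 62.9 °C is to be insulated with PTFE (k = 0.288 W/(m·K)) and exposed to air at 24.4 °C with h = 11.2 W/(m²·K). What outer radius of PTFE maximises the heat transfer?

r_cr = 2.57 cm

For a cylinder, r_cr = k_ins/h = 0.288/11.2 = 0.0257 m = 2.57 cm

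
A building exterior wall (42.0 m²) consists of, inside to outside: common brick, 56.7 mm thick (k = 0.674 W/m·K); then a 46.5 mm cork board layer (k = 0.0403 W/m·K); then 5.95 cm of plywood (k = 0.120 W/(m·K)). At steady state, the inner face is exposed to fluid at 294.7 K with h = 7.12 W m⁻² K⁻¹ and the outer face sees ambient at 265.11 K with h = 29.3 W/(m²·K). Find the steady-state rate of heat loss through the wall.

Q = 651 W

Resistance network (inner→outer):
  R_conv,in = 1/(hA) = 1/(7.12·42.0) = 0.003344 K/W
  R_common brick = L/(kA) = 0.0567/(0.674·42.0) = 0.002003 K/W
  R_cork board = L/(kA) = 0.0465/(0.0403·42.0) = 0.02747 K/W
  R_plywood = L/(kA) = 0.0595/(0.120·42.0) = 0.01181 K/W
  R_conv,out = 1/(hA) = 1/(29.3·42.0) = 8.126×10^-4 K/W
ΣR = 0.003344 + 0.002003 + 0.02747 + 0.01181 + 8.126×10^-4 = 0.04544 K/W
Q = ΔT/ΣR = (294.7 K − 265.11 K)/0.04544 = 651 W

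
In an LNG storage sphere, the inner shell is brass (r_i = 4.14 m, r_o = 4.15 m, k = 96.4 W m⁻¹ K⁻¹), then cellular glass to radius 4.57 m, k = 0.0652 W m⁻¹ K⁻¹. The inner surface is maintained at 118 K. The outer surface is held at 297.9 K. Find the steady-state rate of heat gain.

Q = 6660 W

Series thermal resistances, inner to outer:
  R_brass = (1/4.14 − 1/4.15)/(4πk) = 5.820×10^-4/(4π·96.4) = 4.805×10^-7 K/W
  R_cellular glass = (1/4.15 − 1/4.57)/(4πk) = 0.02215/(4π·0.0652) = 0.02703 K/W
ΣR = 4.805×10^-7 + 0.02703 = 0.02703 K/W
Q = ΔT/ΣR = (118 K − 297.9 K)/0.02703 = -6660 W
(Negative Q ⇒ heat flows inward; heat gain = 6660 W.)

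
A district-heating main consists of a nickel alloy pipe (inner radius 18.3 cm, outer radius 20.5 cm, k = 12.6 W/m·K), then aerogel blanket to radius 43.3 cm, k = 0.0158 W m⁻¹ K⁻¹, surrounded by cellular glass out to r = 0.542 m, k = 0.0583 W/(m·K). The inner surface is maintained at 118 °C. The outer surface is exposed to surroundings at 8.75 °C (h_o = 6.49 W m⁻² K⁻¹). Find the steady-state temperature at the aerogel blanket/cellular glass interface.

T = 17.5 °C

Resistance network (inner→outer):
  R'_nickel alloy = ln(0.205/0.183)/(2πk) = 0.1135/(2π·12.6) = 0.001434 m·K/W
  R'_aerogel blanket = ln(0.433/0.205)/(2πk) = 0.7477/(2π·0.0158) = 7.532 m·K/W
  R'_cellular glass = ln(0.542/0.433)/(2πk) = 0.2245/(2π·0.0583) = 0.6129 m·K/W
  R'_conv,out = 1/(2πr h) = 1/(2π·0.542·6.49) = 0.04525 m·K/W
ΣR = 0.001434 + 7.532 + 0.6129 + 0.04525 = 8.192 m·K/W
Q' = ΔT/ΣR = (118 °C − 8.75 °C)/8.192 = 13.34 W/m
From the inner boundary to the aerogel blanket/cellular glass interface, ΣR_partial = 7.533 m·K/W.
T_interface = T_in − Q'·ΣR_partial = 118 °C − (13.34)(7.533) = 17.5 °C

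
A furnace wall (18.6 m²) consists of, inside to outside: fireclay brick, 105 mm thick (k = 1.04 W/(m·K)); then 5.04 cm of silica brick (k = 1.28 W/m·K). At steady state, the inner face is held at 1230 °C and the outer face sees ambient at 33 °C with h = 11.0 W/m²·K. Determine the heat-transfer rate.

Treat each layer as a resistance in series:
  R_fireclay brick = L/(kA) = 0.105/(1.04·18.6) = 0.005428 K/W
  R_silica brick = L/(kA) = 0.0504/(1.28·18.6) = 0.002117 K/W
  R_conv,out = 1/(hA) = 1/(11.0·18.6) = 0.004888 K/W
ΣR = 0.005428 + 0.002117 + 0.004888 = 0.01243 K/W
Q = ΔT/ΣR = (1230 °C − 33 °C)/0.01243 = 96300 W

Q = 96.3 kW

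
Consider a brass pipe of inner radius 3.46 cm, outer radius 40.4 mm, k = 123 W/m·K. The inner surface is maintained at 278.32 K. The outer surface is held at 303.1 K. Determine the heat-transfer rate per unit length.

Q' = 124 kW/m

Q' = 2πk·ΔT/ln(r₂/r₁) = 2π × 123 × 24.78 / ln(0.0404/0.0346) = 1.24×10^5 W/m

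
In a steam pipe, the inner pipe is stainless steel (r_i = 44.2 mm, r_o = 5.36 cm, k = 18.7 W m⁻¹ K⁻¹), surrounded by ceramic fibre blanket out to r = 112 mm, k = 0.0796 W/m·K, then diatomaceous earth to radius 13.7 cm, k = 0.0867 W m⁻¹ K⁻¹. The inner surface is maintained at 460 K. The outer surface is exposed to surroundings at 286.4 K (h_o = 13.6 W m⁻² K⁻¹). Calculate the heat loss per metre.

Resistance network (inner→outer):
  R'_stainless steel = ln(0.0536/0.0442)/(2πk) = 0.1928/(2π·18.7) = 0.001641 m·K/W
  R'_ceramic fibre blanket = ln(0.112/0.0536)/(2πk) = 0.7369/(2π·0.0796) = 1.473 m·K/W
  R'_diatomaceous earth = ln(0.137/0.112)/(2πk) = 0.2015/(2π·0.0867) = 0.3699 m·K/W
  R'_conv,out = 1/(2πr h) = 1/(2π·0.137·13.6) = 0.08542 m·K/W
ΣR = 0.001641 + 1.473 + 0.3699 + 0.08542 = 1.930 m·K/W
Q' = ΔT/ΣR = (460 K − 286.4 K)/1.930 = 89.9 W/m

Q' = 89.9 W/m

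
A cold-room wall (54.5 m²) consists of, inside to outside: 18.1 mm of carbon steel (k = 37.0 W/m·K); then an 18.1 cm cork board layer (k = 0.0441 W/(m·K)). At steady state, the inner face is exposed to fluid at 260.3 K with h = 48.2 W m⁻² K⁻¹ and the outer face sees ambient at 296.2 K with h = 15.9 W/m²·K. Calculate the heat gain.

Resistance network (inner→outer):
  R_conv,in = 1/(hA) = 1/(48.2·54.5) = 3.807×10^-4 K/W
  R_carbon steel = L/(kA) = 0.0181/(37.0·54.5) = 8.976×10^-6 K/W
  R_cork board = L/(kA) = 0.181/(0.0441·54.5) = 0.07531 K/W
  R_conv,out = 1/(hA) = 1/(15.9·54.5) = 0.001154 K/W
ΣR = 3.807×10^-4 + 8.976×10^-6 + 0.07531 + 0.001154 = 0.07685 K/W
Q = ΔT/ΣR = (260.3 K − 296.2 K)/0.07685 = -467 W
(Negative Q ⇒ heat flows inward; heat gain = 467 W.)

Q = 467 W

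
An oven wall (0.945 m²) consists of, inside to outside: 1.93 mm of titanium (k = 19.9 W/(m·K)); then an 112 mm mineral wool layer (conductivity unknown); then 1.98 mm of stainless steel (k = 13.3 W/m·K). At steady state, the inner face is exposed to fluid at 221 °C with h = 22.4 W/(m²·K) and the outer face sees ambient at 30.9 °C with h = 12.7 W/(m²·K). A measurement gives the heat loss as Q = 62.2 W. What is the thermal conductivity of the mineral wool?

k = 0.0405 W/m·K

ΣR = ΔT/Q = |221 − 30.9|/62.2 = 3.056 K/W
Known resistances:
  R_conv,in = 1/(hA) = 1/(22.4·0.945) = 0.04724 K/W
  R_titanium = L/(kA) = 0.00193/(19.9·0.945) = 1.026×10^-4 K/W
  R_stainless steel = L/(kA) = 0.00198/(13.3·0.945) = 1.575×10^-4 K/W
  R_conv,out = 1/(hA) = 1/(12.7·0.945) = 0.08332 K/W
R_mineral wool = ΣR − ΣR_known = 3.056 − 0.1308 = 2.925 K/W
L/(kA) = 2.925 ⇒ k = 0.112/(2.925·0.945) = 0.0405 W/m·K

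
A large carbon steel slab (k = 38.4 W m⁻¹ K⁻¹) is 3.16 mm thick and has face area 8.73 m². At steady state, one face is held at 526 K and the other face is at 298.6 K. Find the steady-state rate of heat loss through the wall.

Q = 24100 kW

Q = kA·ΔT/L = 38.4 × 8.73 × |526 K − 298.6 K| / 0.00316 = 2.41×10^7 W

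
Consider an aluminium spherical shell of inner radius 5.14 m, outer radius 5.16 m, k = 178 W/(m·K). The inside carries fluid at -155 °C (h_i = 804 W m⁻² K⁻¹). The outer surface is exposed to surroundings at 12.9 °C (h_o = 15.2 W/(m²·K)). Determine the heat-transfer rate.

Resistance network (inner→outer):
  R_conv,in = 1/(4πr²h) = 1/(4π·5.14²·804) = 3.746×10^-6 K/W
  R_aluminium = (1/5.14 − 1/5.16)/(4πk) = 7.541×10^-4/(4π·178) = 3.371×10^-7 K/W
  R_conv,out = 1/(4πr²h) = 1/(4π·5.16²·15.2) = 1.966×10^-4 K/W
ΣR = 3.746×10^-6 + 3.371×10^-7 + 1.966×10^-4 = 2.007×10^-4 K/W
Q = ΔT/ΣR = (-155 °C − 12.9 °C)/2.007×10^-4 = -8.37×10^5 W
(Negative Q ⇒ heat flows inward; heat gain = 8.37×10^5 W.)

Q = 837 kW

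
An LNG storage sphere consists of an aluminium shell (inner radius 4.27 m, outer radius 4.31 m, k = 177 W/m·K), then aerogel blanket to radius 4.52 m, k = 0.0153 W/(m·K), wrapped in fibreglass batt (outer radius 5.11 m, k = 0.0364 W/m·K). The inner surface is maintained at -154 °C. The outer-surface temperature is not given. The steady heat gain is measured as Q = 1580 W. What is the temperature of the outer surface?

T_out = 22.8 °C

Sum the resistances:
  R_aluminium = (1/4.27 − 1/4.31)/(4πk) = 0.002173/(4π·177) = 9.772×10^-7 K/W
  R_aerogel blanket = (1/4.31 − 1/4.52)/(4πk) = 0.01078/(4π·0.0153) = 0.05607 K/W
  R_fibreglass batt = (1/4.52 − 1/5.11)/(4πk) = 0.02554/(4π·0.0364) = 0.05584 K/W
ΣR = 0.1119 K/W
ΔT = Q·ΣR = 1580 × 0.1119 = 176.8 K
Heat flows inward, so T_out = T_in + ΔT = -154 + 176.8 = 22.8 °C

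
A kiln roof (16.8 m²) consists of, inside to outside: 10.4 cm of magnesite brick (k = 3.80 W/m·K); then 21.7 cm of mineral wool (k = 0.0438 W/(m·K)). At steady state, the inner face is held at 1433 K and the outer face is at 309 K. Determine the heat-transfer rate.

Q = 3.79 kW

Treat each layer as a resistance in series:
  R_magnesite brick = L/(kA) = 0.104/(3.80·16.8) = 0.001629 K/W
  R_mineral wool = L/(kA) = 0.217/(0.0438·16.8) = 0.2949 K/W
ΣR = 0.001629 + 0.2949 = 0.2965 K/W
Q = ΔT/ΣR = (1433 K − 309 K)/0.2965 = 3790 W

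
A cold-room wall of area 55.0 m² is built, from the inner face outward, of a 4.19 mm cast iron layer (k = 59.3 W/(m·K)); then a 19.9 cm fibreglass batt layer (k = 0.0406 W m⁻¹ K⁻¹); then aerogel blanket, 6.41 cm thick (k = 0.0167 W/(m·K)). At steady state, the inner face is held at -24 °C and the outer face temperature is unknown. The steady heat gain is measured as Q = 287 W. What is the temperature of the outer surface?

Series resistances:
  R_cast iron = L/(kA) = 0.00419/(59.3·55.0) = 1.285×10^-6 K/W
  R_fibreglass batt = L/(kA) = 0.199/(0.0406·55.0) = 0.08912 K/W
  R_aerogel blanket = L/(kA) = 0.0641/(0.0167·55.0) = 0.06979 K/W
ΣR = 0.1589 K/W
ΔT = Q·ΣR = 287 × 0.1589 = 45.60 K
Heat flows inward, so T_out = T_in + ΔT = -24 + 45.60 = 21.6 °C

T_out = 21.6 °C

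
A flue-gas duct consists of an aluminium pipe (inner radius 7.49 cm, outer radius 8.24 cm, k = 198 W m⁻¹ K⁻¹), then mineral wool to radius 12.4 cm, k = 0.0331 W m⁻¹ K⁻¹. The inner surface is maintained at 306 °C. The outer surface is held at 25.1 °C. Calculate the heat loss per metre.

Q' = 143 W/m

Resistance network (inner→outer):
  R'_aluminium = ln(0.0824/0.0749)/(2πk) = 0.09543/(2π·198) = 7.671×10^-5 m·K/W
  R'_mineral wool = ln(0.124/0.0824)/(2πk) = 0.4087/(2π·0.0331) = 1.965 m·K/W
ΣR = 7.671×10^-5 + 1.965 = 1.965 m·K/W
Q' = ΔT/ΣR = (306 °C − 25.1 °C)/1.965 = 143 W/m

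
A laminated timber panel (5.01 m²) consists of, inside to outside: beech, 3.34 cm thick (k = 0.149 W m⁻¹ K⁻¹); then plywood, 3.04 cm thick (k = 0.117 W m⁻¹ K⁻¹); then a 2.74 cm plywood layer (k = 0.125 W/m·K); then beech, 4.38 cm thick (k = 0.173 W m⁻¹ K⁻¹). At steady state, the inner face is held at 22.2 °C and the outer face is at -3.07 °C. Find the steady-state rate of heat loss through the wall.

Series thermal resistances, inner to outer:
  R_beech = L/(kA) = 0.0334/(0.149·5.01) = 0.04474 K/W
  R_plywood = L/(kA) = 0.0304/(0.117·5.01) = 0.05186 K/W
  R_plywood = L/(kA) = 0.0274/(0.125·5.01) = 0.04375 K/W
  R_beech = L/(kA) = 0.0438/(0.173·5.01) = 0.05053 K/W
ΣR = 0.04474 + 0.05186 + 0.04375 + 0.05053 = 0.1909 K/W
Q = ΔT/ΣR = (22.2 °C − -3.07 °C)/0.1909 = 132 W

Q = 132 W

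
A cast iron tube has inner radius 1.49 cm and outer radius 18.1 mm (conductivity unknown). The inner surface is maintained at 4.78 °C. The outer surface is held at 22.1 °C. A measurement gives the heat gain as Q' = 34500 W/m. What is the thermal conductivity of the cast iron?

k = 61.7 W/m·K

ΣR = ΔT/Q' = |4.78 − 22.1|/34500 = 5.020×10^-4 m·K/W
ln(r₂/r₁)/(2πk) = 5.020×10^-4 ⇒ k = 0.1946/(2π·5.020×10^-4) = 61.7 W/m·K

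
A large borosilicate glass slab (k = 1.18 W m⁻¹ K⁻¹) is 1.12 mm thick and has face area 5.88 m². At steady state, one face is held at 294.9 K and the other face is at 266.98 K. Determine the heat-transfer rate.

Q = kA·ΔT/L = 1.18 × 5.88 × |294.9 K − 266.98 K| / 0.00112 = 1.73×10^5 W

Q = 173 kW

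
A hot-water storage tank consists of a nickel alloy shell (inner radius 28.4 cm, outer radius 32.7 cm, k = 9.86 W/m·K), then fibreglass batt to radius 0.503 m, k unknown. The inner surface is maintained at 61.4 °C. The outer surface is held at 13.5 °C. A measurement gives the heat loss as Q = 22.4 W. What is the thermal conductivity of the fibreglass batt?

ΣR = ΔT/Q = |61.4 − 13.5|/22.4 = 2.138 K/W
Known resistances:
  R_nickel alloy = (1/0.284 − 1/0.327)/(4πk) = 0.4630/(4π·9.86) = 0.003737 K/W
R_fibreglass batt = ΣR − ΣR_known = 2.138 − 0.003737 = 2.134 K/W
(1/r₁−1/r₂)/(4πk) = 2.134 ⇒ k = 1.070/(4π·2.134) = 0.0399 W/m·K

k = 0.0399 W/m·K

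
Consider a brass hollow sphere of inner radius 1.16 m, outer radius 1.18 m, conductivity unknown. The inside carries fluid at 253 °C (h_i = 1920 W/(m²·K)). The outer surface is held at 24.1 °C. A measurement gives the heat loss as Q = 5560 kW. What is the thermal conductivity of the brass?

ΣR = ΔT/Q = |253 − 24.1|/5.56×10^6 = 4.117×10^-5 K/W
Known resistances:
  R_conv,in = 1/(4πr²h) = 1/(4π·1.16²·1920) = 3.080×10^-5 K/W
R_brass = ΣR − ΣR_known = 4.117×10^-5 − 3.080×10^-5 = 1.037×10^-5 K/W
(1/r₁−1/r₂)/(4πk) = 1.037×10^-5 ⇒ k = 0.01461/(4π·1.037×10^-5) = 112 W/m·K

k = 112 W/m·K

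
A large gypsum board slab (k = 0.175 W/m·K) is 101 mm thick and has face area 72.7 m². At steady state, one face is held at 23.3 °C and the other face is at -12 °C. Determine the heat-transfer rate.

Q = 4.45 kW

Q = kA·ΔT/L = 0.175 × 72.7 × |23.3 °C − -12 °C| / 0.101 = 4450 W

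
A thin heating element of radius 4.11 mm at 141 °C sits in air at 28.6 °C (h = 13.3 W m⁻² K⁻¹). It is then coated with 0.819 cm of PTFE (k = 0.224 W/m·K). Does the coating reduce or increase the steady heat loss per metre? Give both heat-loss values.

increases: 38.6 → 64.2 W/m

Critical radius for a cylinder: r_cr = k/h = 0.0168 m = 1.68 cm.
Outer radius after coating: r₂ = 0.00411 + 0.00819 = 0.01230 m.
Since r₁ < r_cr and r₂ ≤ r_cr, the coating moves toward the maximum at r_cr — heat loss rises.
Bare: R = 1/(2πr₁h) = 2.912 m·K/W; Q = 112.4/2.912 = 38.6 W/m.
Coated: R = R_cond + R_conv = 1.752 m·K/W; Q = 112.4/1.752 = 64.2 W/m.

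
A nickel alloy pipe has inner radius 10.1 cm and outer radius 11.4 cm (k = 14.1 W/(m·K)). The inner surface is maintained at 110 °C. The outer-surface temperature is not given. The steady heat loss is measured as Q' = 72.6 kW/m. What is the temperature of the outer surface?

Sum the resistances:
  R'_nickel alloy = ln(0.114/0.101)/(2πk) = 0.1211/(2π·14.1) = 0.001367 m·K/W
ΣR = 0.001367 m·K/W
ΔT = Q'·ΣR = 72600 × 0.001367 = 99.24 K
Heat flows outward, so T_out = T_in − ΔT = 110 − 99.24 = 10.8 °C

T_out = 10.8 °C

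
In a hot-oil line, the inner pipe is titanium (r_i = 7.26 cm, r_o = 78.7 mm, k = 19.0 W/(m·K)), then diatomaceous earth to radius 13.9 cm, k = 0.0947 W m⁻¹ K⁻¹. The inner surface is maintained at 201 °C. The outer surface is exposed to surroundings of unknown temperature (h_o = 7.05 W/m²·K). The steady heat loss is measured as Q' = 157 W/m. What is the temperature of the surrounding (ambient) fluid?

T_out = 25.3 °C

Series resistances:
  R'_titanium = ln(0.0787/0.0726)/(2πk) = 0.08068/(2π·19.0) = 6.758×10^-4 m·K/W
  R'_diatomaceous earth = ln(0.139/0.0787)/(2πk) = 0.5688/(2π·0.0947) = 0.9560 m·K/W
  R'_conv,out = 1/(2πr h) = 1/(2π·0.139·7.05) = 0.1624 m·K/W
ΣR = 1.119 m·K/W
ΔT = Q'·ΣR = 157 × 1.119 = 175.7 K
Heat flows outward, so T_out = T_in − ΔT = 201 − 175.7 = 25.3 °C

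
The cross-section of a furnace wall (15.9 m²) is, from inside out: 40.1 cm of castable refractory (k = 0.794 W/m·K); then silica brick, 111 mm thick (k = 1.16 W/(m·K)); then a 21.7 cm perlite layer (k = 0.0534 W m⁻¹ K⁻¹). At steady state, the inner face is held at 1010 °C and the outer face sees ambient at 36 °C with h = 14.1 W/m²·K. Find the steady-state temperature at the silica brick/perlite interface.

Series thermal resistances, inner to outer:
  R_castable refractory = L/(kA) = 0.401/(0.794·15.9) = 0.03176 K/W
  R_silica brick = L/(kA) = 0.111/(1.16·15.9) = 0.006018 K/W
  R_perlite = L/(kA) = 0.217/(0.0534·15.9) = 0.2556 K/W
  R_conv,out = 1/(hA) = 1/(14.1·15.9) = 0.004461 K/W
ΣR = 0.03176 + 0.006018 + 0.2556 + 0.004461 = 0.2978 K/W
Q = ΔT/ΣR = (1010 °C − 36 °C)/0.2978 = 3271 W
From the inner boundary to the silica brick/perlite interface, ΣR_partial = 0.03778 K/W.
T_interface = T_in − Q·ΣR_partial = 1010 °C − (3271)(0.03778) = 886 °C

T = 886 °C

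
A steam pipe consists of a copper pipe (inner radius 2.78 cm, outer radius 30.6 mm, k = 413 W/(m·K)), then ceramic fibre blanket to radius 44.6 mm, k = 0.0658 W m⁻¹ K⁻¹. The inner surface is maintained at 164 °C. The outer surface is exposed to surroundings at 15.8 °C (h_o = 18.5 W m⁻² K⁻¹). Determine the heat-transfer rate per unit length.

Q' = 134 W/m

Treat each layer as a resistance in series:
  R'_copper = ln(0.0306/0.0278)/(2πk) = 0.09596/(2π·413) = 3.698×10^-5 m·K/W
  R'_ceramic fibre blanket = ln(0.0446/0.0306)/(2πk) = 0.3767/(2π·0.0658) = 0.9112 m·K/W
  R'_conv,out = 1/(2πr h) = 1/(2π·0.0446·18.5) = 0.1929 m·K/W
ΣR = 3.698×10^-5 + 0.9112 + 0.1929 = 1.104 m·K/W
Q' = ΔT/ΣR = (164 °C − 15.8 °C)/1.104 = 134 W/m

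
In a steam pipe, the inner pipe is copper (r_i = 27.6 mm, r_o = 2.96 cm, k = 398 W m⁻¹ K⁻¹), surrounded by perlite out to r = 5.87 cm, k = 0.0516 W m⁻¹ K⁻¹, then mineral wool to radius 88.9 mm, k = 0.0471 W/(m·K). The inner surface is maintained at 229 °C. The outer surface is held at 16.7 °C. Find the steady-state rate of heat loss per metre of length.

Q' = 60.4 W/m

Series thermal resistances, inner to outer:
  R'_copper = ln(0.0296/0.0276)/(2πk) = 0.06996/(2π·398) = 2.798×10^-5 m·K/W
  R'_perlite = ln(0.0587/0.0296)/(2πk) = 0.6847/(2π·0.0516) = 2.112 m·K/W
  R'_mineral wool = ln(0.0889/0.0587)/(2πk) = 0.4151/(2π·0.0471) = 1.403 m·K/W
ΣR = 2.798×10^-5 + 2.112 + 1.403 = 3.515 m·K/W
Q' = ΔT/ΣR = (229 °C − 16.7 °C)/3.515 = 60.4 W/m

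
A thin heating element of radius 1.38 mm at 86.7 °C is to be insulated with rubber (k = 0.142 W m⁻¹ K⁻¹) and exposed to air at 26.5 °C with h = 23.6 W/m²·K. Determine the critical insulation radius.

r_cr = 0.602 cm

For a cylinder, r_cr = k_ins/h = 0.142/23.6 = 0.00602 m = 0.602 cm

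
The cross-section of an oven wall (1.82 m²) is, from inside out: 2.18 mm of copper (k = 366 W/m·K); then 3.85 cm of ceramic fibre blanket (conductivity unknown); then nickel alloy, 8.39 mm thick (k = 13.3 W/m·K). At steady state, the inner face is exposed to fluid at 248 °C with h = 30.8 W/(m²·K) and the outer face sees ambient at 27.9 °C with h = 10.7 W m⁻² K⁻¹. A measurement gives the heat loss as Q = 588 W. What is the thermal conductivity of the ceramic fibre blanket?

k = 0.0694 W/m·K

ΣR = ΔT/Q = |248 − 27.9|/588 = 0.3743 K/W
Known resistances:
  R_conv,in = 1/(hA) = 1/(30.8·1.82) = 0.01784 K/W
  R_copper = L/(kA) = 0.00218/(366·1.82) = 3.273×10^-6 K/W
  R_nickel alloy = L/(kA) = 0.00839/(13.3·1.82) = 3.466×10^-4 K/W
  R_conv,out = 1/(hA) = 1/(10.7·1.82) = 0.05135 K/W
R_ceramic fibre blanket = ΣR − ΣR_known = 0.3743 − 0.06954 = 0.3048 K/W
L/(kA) = 0.3048 ⇒ k = 0.0385/(0.3048·1.82) = 0.0694 W/m·K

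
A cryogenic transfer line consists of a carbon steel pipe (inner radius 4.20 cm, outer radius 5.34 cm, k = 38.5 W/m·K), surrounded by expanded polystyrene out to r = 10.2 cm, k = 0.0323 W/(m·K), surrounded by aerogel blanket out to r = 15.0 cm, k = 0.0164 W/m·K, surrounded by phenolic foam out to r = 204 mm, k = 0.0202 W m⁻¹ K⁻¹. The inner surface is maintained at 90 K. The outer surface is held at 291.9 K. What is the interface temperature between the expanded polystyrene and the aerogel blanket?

Series thermal resistances, inner to outer:
  R'_carbon steel = ln(0.0534/0.0420)/(2πk) = 0.2401/(2π·38.5) = 9.927×10^-4 m·K/W
  R'_expanded polystyrene = ln(0.102/0.0534)/(2πk) = 0.6472/(2π·0.0323) = 3.189 m·K/W
  R'_aerogel blanket = ln(0.150/0.102)/(2πk) = 0.3857/(2π·0.0164) = 3.743 m·K/W
  R'_phenolic foam = ln(0.204/0.150)/(2πk) = 0.3075/(2π·0.0202) = 2.423 m·K/W
ΣR = 9.927×10^-4 + 3.189 + 3.743 + 2.423 = 9.356 m·K/W
Q' = ΔT/ΣR = (90 K − 291.9 K)/9.356 = -21.58 W/m
From the inner boundary to the expanded polystyrene/aerogel blanket interface, ΣR_partial = 3.190 m·K/W.
T_interface = T_in − Q'·ΣR_partial = 90 K − (-21.58)(3.190) = 159 K

T = 159 K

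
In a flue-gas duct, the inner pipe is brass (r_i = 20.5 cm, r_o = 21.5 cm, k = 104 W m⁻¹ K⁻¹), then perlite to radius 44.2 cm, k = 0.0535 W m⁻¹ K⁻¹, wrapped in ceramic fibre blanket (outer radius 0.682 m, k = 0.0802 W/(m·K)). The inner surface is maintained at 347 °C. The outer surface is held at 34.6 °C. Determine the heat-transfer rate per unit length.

Series thermal resistances, inner to outer:
  R'_brass = ln(0.215/0.205)/(2πk) = 0.04763/(2π·104) = 7.289×10^-5 m·K/W
  R'_perlite = ln(0.442/0.215)/(2πk) = 0.7207/(2π·0.0535) = 2.144 m·K/W
  R'_ceramic fibre blanket = ln(0.682/0.442)/(2πk) = 0.4337/(2π·0.0802) = 0.8607 m·K/W
ΣR = 7.289×10^-5 + 2.144 + 0.8607 = 3.005 m·K/W
Q' = ΔT/ΣR = (347 °C − 34.6 °C)/3.005 = 104 W/m

Q' = 104 W/m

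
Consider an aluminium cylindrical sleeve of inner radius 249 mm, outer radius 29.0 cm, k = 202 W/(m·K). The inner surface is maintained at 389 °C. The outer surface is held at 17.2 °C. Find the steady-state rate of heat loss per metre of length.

Q' = 2πk·ΔT/ln(r₂/r₁) = 2π × 202 × 371.8 / ln(0.290/0.249) = 3.10×10^6 W/m

Q' = 3100 kW/m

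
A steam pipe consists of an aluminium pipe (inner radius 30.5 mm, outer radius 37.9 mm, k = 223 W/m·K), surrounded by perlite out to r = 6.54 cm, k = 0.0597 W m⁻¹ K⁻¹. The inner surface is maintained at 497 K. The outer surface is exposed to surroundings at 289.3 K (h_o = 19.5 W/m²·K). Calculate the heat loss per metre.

Q' = 132 W/m

Treat each layer as a resistance in series:
  R'_aluminium = ln(0.0379/0.0305)/(2πk) = 0.2172/(2π·223) = 1.550×10^-4 m·K/W
  R'_perlite = ln(0.0654/0.0379)/(2πk) = 0.5456/(2π·0.0597) = 1.454 m·K/W
  R'_conv,out = 1/(2πr h) = 1/(2π·0.0654·19.5) = 0.1248 m·K/W
ΣR = 1.550×10^-4 + 1.454 + 0.1248 = 1.579 m·K/W
Q' = ΔT/ΣR = (497 K − 289.3 K)/1.579 = 132 W/m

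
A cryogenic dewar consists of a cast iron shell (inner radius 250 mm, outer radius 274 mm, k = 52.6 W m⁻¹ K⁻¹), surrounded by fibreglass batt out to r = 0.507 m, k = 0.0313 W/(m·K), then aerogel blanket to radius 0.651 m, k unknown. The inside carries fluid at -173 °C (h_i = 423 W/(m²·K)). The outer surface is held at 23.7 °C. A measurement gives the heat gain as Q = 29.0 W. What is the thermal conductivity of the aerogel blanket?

k = 0.0138 W/m·K

ΣR = ΔT/Q = |-173 − 23.7|/29.0 = 6.783 K/W
Known resistances:
  R_conv,in = 1/(4πr²h) = 1/(4π·0.250²·423) = 0.003010 K/W
  R_cast iron = (1/0.250 − 1/0.274)/(4πk) = 0.3504/(4π·52.6) = 5.301×10^-4 K/W
  R_fibreglass batt = (1/0.274 − 1/0.507)/(4πk) = 1.677/(4π·0.0313) = 4.264 K/W
R_aerogel blanket = ΣR − ΣR_known = 6.783 − 4.268 = 2.515 K/W
(1/r₁−1/r₂)/(4πk) = 2.515 ⇒ k = 0.4363/(4π·2.515) = 0.0138 W/m·K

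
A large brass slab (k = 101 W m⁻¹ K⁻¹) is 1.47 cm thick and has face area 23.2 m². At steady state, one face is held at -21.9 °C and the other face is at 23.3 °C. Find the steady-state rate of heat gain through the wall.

Q = kA·ΔT/L = 101 × 23.2 × |-21.9 °C − 23.3 °C| / 0.0147 = 7.20×10^6 W

Q = 7200 kW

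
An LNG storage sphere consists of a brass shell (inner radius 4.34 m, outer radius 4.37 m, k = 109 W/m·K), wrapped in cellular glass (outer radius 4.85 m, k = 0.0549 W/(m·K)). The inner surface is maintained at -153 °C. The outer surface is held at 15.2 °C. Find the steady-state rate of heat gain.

Series thermal resistances, inner to outer:
  R_brass = (1/4.34 − 1/4.37)/(4πk) = 0.001582/(4π·109) = 1.155×10^-6 K/W
  R_cellular glass = (1/4.37 − 1/4.85)/(4πk) = 0.02265/(4π·0.0549) = 0.03283 K/W
ΣR = 1.155×10^-6 + 0.03283 = 0.03283 K/W
Q = ΔT/ΣR = (-153 °C − 15.2 °C)/0.03283 = -5120 W
(Negative Q ⇒ heat flows inward; heat gain = 5120 W.)

Q = 5.12 kW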